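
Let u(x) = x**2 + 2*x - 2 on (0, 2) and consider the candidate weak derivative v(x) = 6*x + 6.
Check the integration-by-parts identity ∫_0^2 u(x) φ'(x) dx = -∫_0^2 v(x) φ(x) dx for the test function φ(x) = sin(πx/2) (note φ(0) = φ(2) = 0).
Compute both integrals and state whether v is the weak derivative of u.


LHS = -16/π, RHS = -48/π. No, v is not the weak derivative of u.

u(x) = x**2 + 2*x - 2, classical derivative u'(x) = 2*x + 2.
φ(x) = sin(πx/2), so φ'(x) = π*cos(π*x/2)/2.
Note φ(0) = φ(2) = 0, so the boundary term u·φ vanishes.
LHS = ∫_0^2 u(x) φ'(x) dx = ∫_0^2 (π*x^2*cos(π*x/2)/2 + π*x*cos(π*x/2) - π*cos(π*x/2)) dx. Term by term:
  ∫_0^2 -π*cos(π*x/2) dx = 0;  ∫_0^2 π*x*cos(π*x/2) dx = -8/π;  ∫_0^2 π*x^2*cos(π*x/2)/2 dx = -8/π.
Sum: 0 − 8/π − 8/π = -16/π.
So LHS = -16/π.
∫_0^2 v(x) φ(x) dx = ∫_0^2 (6*x*sin(π*x/2) + 6*sin(π*x/2)) dx. Term by term:
  ∫_0^2 6*sin(π*x/2) dx = 24/π;  ∫_0^2 6*x*sin(π*x/2) dx = 24/π.
Sum: 24/π + 24/π = 48/π.
So RHS = -∫_0^2 v(x) φ(x) dx = -48/π.
LHS − RHS = 32/π ≠ 0, so the identity fails.
(For a valid weak derivative the identity must hold for EVERY test function, in particular this one. The failure shows v is NOT the weak derivative of u.)
Correct weak derivative would be u'(x) = 2*x + 2.


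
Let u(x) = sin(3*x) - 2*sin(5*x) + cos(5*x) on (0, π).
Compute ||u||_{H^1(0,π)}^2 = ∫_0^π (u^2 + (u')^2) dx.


||u||_{H^1(0,π)}^2 = 70*π

u'(x) = -5*sin(5*x) + 3*cos(3*x) - 10*cos(5*x).
Expand u² and (u')² and integrate term by term on (0, π), using: for integers n ≥ 1, ∫_0^π sin²(nx) dx = ∫_0^π cos²(nx) dx = π/2; for n ≠ n', ∫_0^π sin(nx)sin(n'x) dx = ∫_0^π cos(nx)cos(n'x) dx = 0; and by product-to-sum, ∫_0^π sin(nx)cos(n'x) dx = ½∫_0^π [sin((n+n')x) + sin((n−n')x)] dx, which is 0 when n+n' is even and 2n/(n²−n'²) when n+n' is odd (it need not vanish on (0, π)).
  u² squared terms: (-2)²·∫sin(5x)² dx = 4·π/2 = 2*π;  (1)²·∫cos(5x)² dx = 1·π/2 = π/2;  (1)²·∫sin(3x)² dx = 1·π/2 = π/2.
  u² cross terms: 2·(-2)·(1)·∫sin(5x)·cos(5x) dx = -4·(0) = 0;  2·(-2)·(1)·∫sin(5x)·sin(3x) dx = -4·(0) = 0;  2·(1)·(1)·∫cos(5x)·sin(3x) dx = 2·(0) = 0.
  So ∫_0^π u² dx = 2*π + π/2 + π/2 + 0 + 0 + 0 = 3*π.
  (u')² squared terms: (-10)²·∫cos(5x)² dx = 100·π/2 = 50*π;  (-5)²·∫sin(5x)² dx = 25·π/2 = 25*π/2;  (3)²·∫cos(3x)² dx = 9·π/2 = 9*π/2.
  (u')² cross terms: 2·(-10)·(-5)·∫cos(5x)·sin(5x) dx = 100·(0) = 0;  2·(-10)·(3)·∫cos(5x)·cos(3x) dx = -60·(0) = 0;  2·(-5)·(3)·∫sin(5x)·cos(3x) dx = -30·(0) = 0.
  So ∫_0^π (u')² dx = 50*π + 25*π/2 + 9*π/2 + 0 + 0 + 0 = 67*π.
||u||_{H^1}^2 = (3*π) + (67*π) = 70*π.


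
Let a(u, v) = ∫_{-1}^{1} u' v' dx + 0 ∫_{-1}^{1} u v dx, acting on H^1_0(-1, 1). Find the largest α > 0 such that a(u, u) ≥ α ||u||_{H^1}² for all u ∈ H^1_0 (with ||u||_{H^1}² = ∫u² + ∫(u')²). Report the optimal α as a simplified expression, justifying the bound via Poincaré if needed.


α = π^2/(4 + π^2)

Coercivity of a(·,·) on H^1_0(-1, 1) means a(u, u) ≥ α ||u||_{H^1}² for every u ∈ H^1_0.
The interval has length L = 2, and Poincaré/coercivity depend only on L. Here a(u, u) = ∫(u')² + (0)·∫u².
Here c = 0, so a(u,u) = ∫(u')² alone. The condition a(u,u) ≥ α||u||_{H^1}² reads (1−α)∫(u')² ≥ (α−c)∫u². Any admissible α is ≤ 1 (rapidly oscillating u have ∫u²/∫(u')² → 0), and α = 1 would force 0 ≥ (1−c)∫u², impossible since c < 1; so 1−α > 0. By the sharp Poincaré inequality on H^1_0 of an interval of length L, ∫(u')² ≥ (π/L)²∫u² with equality for the first sine mode sin(π(x−x₀)/L) (x₀ the left endpoint), so the inequality holds for all u iff (1−α)(π/L)² ≥ α − c, i.e. α ≤ ((π/L)² + c)/((π/L)² + 1) = (1 + c(L/π)²)/(1 + (L/π)²). (Direct route, valid since c ≤ 0: Poincaré gives c∫u² ≥ c(L/π)²∫(u')², so a(u,u) ≥ (1 + c(L/π)²)∫(u')², while ||u||_{H^1}² ≤ (1 + (L/π)²)∫(u')²; dividing yields the same α.) With (π/L)² = π^2/4 and c = 0, the largest admissible constant is α = ((π/L)² + c)/((π/L)² + 1).
Simplifying, α = π^2/(4 + π^2).


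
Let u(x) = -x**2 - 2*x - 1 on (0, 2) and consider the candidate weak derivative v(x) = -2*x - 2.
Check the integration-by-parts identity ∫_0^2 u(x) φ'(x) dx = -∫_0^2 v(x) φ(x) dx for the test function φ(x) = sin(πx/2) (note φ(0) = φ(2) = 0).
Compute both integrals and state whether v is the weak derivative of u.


LHS = 16/π, RHS = 16/π. Yes, v = u' weakly.

u(x) = -x**2 - 2*x - 1, classical derivative u'(x) = -2*x - 2.
φ(x) = sin(πx/2), so φ'(x) = π*cos(π*x/2)/2.
Note φ(0) = φ(2) = 0, so the boundary term u·φ vanishes.
LHS = ∫_0^2 u(x) φ'(x) dx = ∫_0^2 (-π*x^2*cos(π*x/2)/2 - π*x*cos(π*x/2) - π*cos(π*x/2)/2) dx. Term by term:
  ∫_0^2 -π*cos(π*x/2)/2 dx = 0;  ∫_0^2 -π*x*cos(π*x/2) dx = 8/π;  ∫_0^2 -π*x^2*cos(π*x/2)/2 dx = 8/π.
Sum: 0 + 8/π + 8/π = 16/π.
So LHS = 16/π.
∫_0^2 v(x) φ(x) dx = ∫_0^2 (-2*x*sin(π*x/2) - 2*sin(π*x/2)) dx. Term by term:
  ∫_0^2 -2*sin(π*x/2) dx = -8/π;  ∫_0^2 -2*x*sin(π*x/2) dx = -8/π.
Sum: -8/π − 8/π = -16/π.
So RHS = -∫_0^2 v(x) φ(x) dx = 16/π.
LHS = RHS, so the identity holds for this test φ.
Moreover u is smooth here and v(x) = u'(x) = -2*x - 2 pointwise, so the identity holds for every test function. Hence v is the weak derivative of u.


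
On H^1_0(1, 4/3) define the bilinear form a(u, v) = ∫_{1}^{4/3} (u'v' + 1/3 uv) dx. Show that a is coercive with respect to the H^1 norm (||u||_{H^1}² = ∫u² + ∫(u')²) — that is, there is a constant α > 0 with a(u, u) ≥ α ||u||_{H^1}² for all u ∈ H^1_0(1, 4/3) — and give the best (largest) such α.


α = (1 + 27*π^2)/(3*(1 + 9*π^2))

Coercivity of a(·,·) on H^1_0(1, 4/3) means a(u, u) ≥ α ||u||_{H^1}² for every u ∈ H^1_0.
The interval has length L = 1/3, and Poincaré/coercivity depend only on L. Here a(u, u) = ∫(u')² + (1/3)·∫u².
Here 0 < c = 1/3 < 1. The condition a(u,u) ≥ α||u||_{H^1}² reads (1−α)∫(u')² ≥ (α−c)∫u². Any admissible α is ≤ 1 (rapidly oscillating u have ∫u²/∫(u')² → 0), and α = 1 would force 0 ≥ (1−c)∫u², impossible since c < 1; so 1−α > 0. By the sharp Poincaré inequality on H^1_0 of an interval of length L, ∫(u')² ≥ (π/L)²∫u² with equality for the first sine mode sin(π(x−x₀)/L) (x₀ the left endpoint), so the inequality holds for all u iff (1−α)(π/L)² ≥ α − c, i.e. α ≤ ((π/L)² + c)/((π/L)² + 1) = (1 + c(L/π)²)/(1 + (L/π)²). With (π/L)² = 9*π^2 and c = 1/3, the largest admissible constant is α = ((π/L)² + c)/((π/L)² + 1).
Simplifying, α = (1 + 27*π^2)/(3*(1 + 9*π^2)).


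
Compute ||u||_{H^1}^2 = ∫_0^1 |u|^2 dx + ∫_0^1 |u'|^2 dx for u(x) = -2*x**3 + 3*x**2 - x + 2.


||u||_{H^1}^2 = 883/210

The H^1 norm (squared) on an interval (0, L) is
  ||u||_{H^1}^2 = ∫_0^L u(x)^2 dx + ∫_0^L u'(x)^2 dx.
Compute u'(x) = -6*x**2 + 6*x - 1.
Then u(x)^2 = 4*x**6 - 12*x**5 + 13*x**4 - 14*x**3 + 13*x**2 - 4*x + 4 and u'(x)^2 = 36*x**4 - 72*x**3 + 48*x**2 - 12*x + 1.
Integrate each monomial from 0 to 1 using ∫_0^1 c·x^n dx = c·1^(n+1)/(n+1):
  ∫_0^1 u(x)^2 dx = ∫_0^1 (4*x^6 - 12*x^5 + 13*x^4 - 14*x^3 + 13*x^2 - 4*x + 4) dx. Term by term:
    ∫_0^1 4*x^6 dx = 4/7;  ∫_0^1 -12*x^5 dx = -2;  ∫_0^1 13*x^4 dx = 13/5;
    ∫_0^1 -14*x^3 dx = -7/2;  ∫_0^1 13*x^2 dx = 13/3;  ∫_0^1 -4*x dx = -2;
    ∫_0^1 4 dx = 4.
  Sum: 4/7 − 2 + 13/5 − 7/2 + 13/3 − 2 + 4 = 841/210.
  ∫_0^1 u'(x)^2 dx = ∫_0^1 (36*x^4 - 72*x^3 + 48*x^2 - 12*x + 1) dx. Term by term:
    ∫_0^1 36*x^4 dx = 36/5;  ∫_0^1 -72*x^3 dx = -18;  ∫_0^1 48*x^2 dx = 16;
    ∫_0^1 -12*x dx = -6;  ∫_0^1 1 dx = 1.
  Sum: 36/5 − 18 + 16 − 6 + 1 = 1/5.
Adding: ||u||_{H^1}^2 = 841/210 + 1/5 = 883/210.


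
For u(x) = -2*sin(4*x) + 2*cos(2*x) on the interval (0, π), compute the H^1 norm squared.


||u||_{H^1(0,π)}^2 = 44*π

u'(x) = -4*sin(2*x) - 8*cos(4*x).
Expand u² and (u')² and integrate term by term on (0, π), using: for integers n ≥ 1, ∫_0^π sin²(nx) dx = ∫_0^π cos²(nx) dx = π/2; for n ≠ n', ∫_0^π sin(nx)sin(n'x) dx = ∫_0^π cos(nx)cos(n'x) dx = 0; and by product-to-sum, ∫_0^π sin(nx)cos(n'x) dx = ½∫_0^π [sin((n+n')x) + sin((n−n')x)] dx, which is 0 when n+n' is even and 2n/(n²−n'²) when n+n' is odd (it need not vanish on (0, π)).
  u² squared terms: (-2)²·∫sin(4x)² dx = 4·π/2 = 2*π;  (2)²·∫cos(2x)² dx = 4·π/2 = 2*π.
  u² cross terms: 2·(-2)·(2)·∫sin(4x)·cos(2x) dx = -8·(0) = 0.
  So ∫_0^π u² dx = 2*π + 2*π + 0 = 4*π.
  (u')² squared terms: (-8)²·∫cos(4x)² dx = 64·π/2 = 32*π;  (-4)²·∫sin(2x)² dx = 16·π/2 = 8*π.
  (u')² cross terms: 2·(-8)·(-4)·∫cos(4x)·sin(2x) dx = 64·(0) = 0.
  So ∫_0^π (u')² dx = 32*π + 8*π + 0 = 40*π.
||u||_{H^1}^2 = (4*π) + (40*π) = 44*π.


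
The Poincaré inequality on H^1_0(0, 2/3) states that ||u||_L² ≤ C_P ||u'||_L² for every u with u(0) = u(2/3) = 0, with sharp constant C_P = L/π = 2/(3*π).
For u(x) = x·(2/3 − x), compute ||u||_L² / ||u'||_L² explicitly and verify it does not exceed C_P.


||u||_L² / ||u'||_L² = sqrt(10)/15 < C_P = 2/(3*π).

u(x) = x·(2/3 − x), so u'(x) = 2/3 - 2*x.
u(x) = x·(2/3 − x) vanishes at x = 0 and x = 2/3, so u ∈ H^1_0(0, 2/3). Differentiate via the product rule and integrate the resulting polynomials term by term.
  ∫_0^2/3 u² dx = ∫_0^2/3 (x^4 - 4*x^3/3 + 4*x^2/9) dx. Term by term:
    ∫_0^2/3 x^4 dx = 32/1215;  ∫_0^2/3 -4*x^3/3 dx = -16/243;  ∫_0^2/3 4*x^2/9 dx = 32/729.
  Sum: 32/1215 − 16/243 + 32/729 = 16/3645.
  ∫_0^2/3 (u')² dx = ∫_0^2/3 (4*x^2 - 8*x/3 + 4/9) dx. Term by term:
    ∫_0^2/3 4*x^2 dx = 32/81;  ∫_0^2/3 -8*x/3 dx = -16/27;  ∫_0^2/3 4/9 dx = 8/27.
  Sum: 32/81 − 16/27 + 8/27 = 8/81.
∫_0^2/3 u² dx = 16/3645, so ||u||_L² = 4*sqrt(5)/135.
∫_0^2/3 (u')² dx = 8/81, so ||u'||_L² = 2*sqrt(2)/9.
Ratio ||u||_L² / ||u'||_L² = sqrt(10)/15.
Sharp Poincaré constant on H^1_0(0, 2/3) is C_P = L/π = 2/(3*π), achieved by sin(3*π/2·x).
A polynomial bump cannot attain the sharp Poincaré constant (only the first sine eigenfunction does), so the ratio is strictly less than C_P, consistent with ||u||_L² ≤ C_P ||u'||_L².


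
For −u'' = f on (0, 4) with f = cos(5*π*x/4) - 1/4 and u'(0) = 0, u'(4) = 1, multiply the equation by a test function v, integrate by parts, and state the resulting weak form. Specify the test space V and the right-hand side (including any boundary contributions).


V = H^1(0, 4) (v unrestricted at boundary; u is determined up to an additive constant); weak form: ∫_0^4 u'v' dx = ∫_0^4 (cos(5*π*x/4) - 1/4) v dx + v(4) for all v ∈ V.

Multiply both sides by a test function v and integrate from 0 to 4:
  ∫_0^4 −u''(x) v(x) dx = ∫_0^4 f(x) v(x) dx.
Integrate the LHS by parts once:
  ∫_0^4 −u'' v dx = −[u'(x) v(x)]_0^4 + ∫_0^4 u'(x) v'(x) dx.
Thus ∫_0^4 u'(x) v'(x) dx = ∫_0^4 f(x) v(x) dx + [u'(x) v(x)]_0^4.
Choose V so that boundary terms are either known or forced to vanish.
u has inhomogeneous Neumann u'(0) = 0, u'(4) = 1. [u' v]_0^4 = (1)·v(4) − (0)·v(0) = v(4). Take V = H^1(0, 4); boundary term becomes part of RHS.
Weak formulation: find u (satisfying any essential BC) such that ∫_0^4 u'(x) v'(x) dx = ∫_0^4 f v dx + v(4) for all v ∈ V (Neumann data are natural BCs: they enter the RHS as boundary terms).
Substituting f(x) = cos(5*π*x/4) - 1/4, the right-hand side is ∫_0^4 (cos(5*π*x/4) - 1/4) v dx + v(4).
Compatibility check (pure Neumann): taking v ≡ 1 ∈ V gives 0 = ∫_0^4 f dx + (1) − (0), i.e. ∫_0^4 f dx must equal u'(0) − u'(4) = -1. Indeed ∫_0^4 (cos(5*π*x/4) - 1/4) dx = -1, so the data are compatible. The solution is then unique only up to an additive constant (fix it e.g. by requiring ∫_0^4 u dx = 0).


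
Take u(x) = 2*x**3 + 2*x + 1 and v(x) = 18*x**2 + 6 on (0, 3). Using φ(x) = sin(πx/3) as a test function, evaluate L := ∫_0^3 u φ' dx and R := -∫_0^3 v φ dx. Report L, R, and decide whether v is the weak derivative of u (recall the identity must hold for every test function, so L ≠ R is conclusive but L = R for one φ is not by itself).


LHS = -174/π + 648/π^3, RHS = -522/π + 1944/π^3. No, v is not the weak derivative of u.

u(x) = 2*x**3 + 2*x + 1, classical derivative u'(x) = 6*x**2 + 2.
φ(x) = sin(πx/3), so φ'(x) = π*cos(π*x/3)/3.
Note φ(0) = φ(3) = 0, so the boundary term u·φ vanishes.
LHS = ∫_0^3 u(x) φ'(x) dx = ∫_0^3 (2*π*x^3*cos(π*x/3)/3 + 2*π*x*cos(π*x/3)/3 + π*cos(π*x/3)/3) dx. Term by term:
  ∫_0^3 π*cos(π*x/3)/3 dx = 0;  ∫_0^3 2*π*x*cos(π*x/3)/3 dx = -12/π;  ∫_0^3 2*π*x^3*cos(π*x/3)/3 dx = -162/π + 648/π^3.
Sum: 0 − 12/π + -162/π + 648/π^3 = -174/π + 648/π^3.
So LHS = -174/π + 648/π^3.
∫_0^3 v(x) φ(x) dx = ∫_0^3 (18*x^2*sin(π*x/3) + 6*sin(π*x/3)) dx. Term by term:
  ∫_0^3 6*sin(π*x/3) dx = 36/π;  ∫_0^3 18*x^2*sin(π*x/3) dx = -1944/π^3 + 486/π.
Sum: 36/π + -1944/π^3 + 486/π = -1944/π^3 + 522/π.
So RHS = -∫_0^3 v(x) φ(x) dx = -522/π + 1944/π^3.
LHS − RHS = -1296/π^3 + 348/π ≠ 0, so the identity fails.
(For a valid weak derivative the identity must hold for EVERY test function, in particular this one. The failure shows v is NOT the weak derivative of u.)
Correct weak derivative would be u'(x) = 6*x**2 + 2.


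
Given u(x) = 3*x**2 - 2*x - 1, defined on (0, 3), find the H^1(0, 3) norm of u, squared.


||u||_{H^1}^2 = 2127/5

The H^1 norm (squared) on an interval (0, L) is
  ||u||_{H^1}^2 = ∫_0^L u(x)^2 dx + ∫_0^L u'(x)^2 dx.
Compute u'(x) = 6*x - 2.
Then u(x)^2 = 9*x**4 - 12*x**3 - 2*x**2 + 4*x + 1 and u'(x)^2 = 36*x**2 - 24*x + 4.
Integrate each monomial from 0 to 3 using ∫_0^3 c·x^n dx = c·3^(n+1)/(n+1):
  ∫_0^3 u(x)^2 dx = ∫_0^3 (9*x^4 - 12*x^3 - 2*x^2 + 4*x + 1) dx. Term by term:
    ∫_0^3 9*x^4 dx = 2187/5;  ∫_0^3 -12*x^3 dx = -243;  ∫_0^3 -2*x^2 dx = -18;
    ∫_0^3 4*x dx = 18;  ∫_0^3 1 dx = 3.
  Sum: 2187/5 − 243 − 18 + 18 + 3 = 987/5.
  ∫_0^3 u'(x)^2 dx = ∫_0^3 (36*x^2 - 24*x + 4) dx. Term by term:
    ∫_0^3 36*x^2 dx = 324;  ∫_0^3 -24*x dx = -108;  ∫_0^3 4 dx = 12.
  Sum: 324 − 108 + 12 = 228.
Adding: ||u||_{H^1}^2 = 987/5 + 228 = 2127/5.


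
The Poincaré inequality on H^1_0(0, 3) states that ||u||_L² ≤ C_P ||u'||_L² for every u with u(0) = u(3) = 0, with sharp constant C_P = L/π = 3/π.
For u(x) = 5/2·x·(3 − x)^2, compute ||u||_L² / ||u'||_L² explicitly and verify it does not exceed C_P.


||u||_L² / ||u'||_L² = 3*sqrt(14)/14 < C_P = 3/π.

u(x) = 5/2·x·(3 − x)^2, so u'(x) = 15*(x - 3)*(x - 1)/2.
u(x) = 5/2·x·(3 − x)^2 vanishes at x = 0 and x = 3, so u ∈ H^1_0(0, 3). Differentiate via the product rule and integrate the resulting polynomials term by term.
  ∫_0^3 u² dx = ∫_0^3 (25*x^6/4 - 75*x^5 + 675*x^4/2 - 675*x^3 + 2025*x^2/4) dx. Term by term:
    ∫_0^3 25*x^6/4 dx = 54675/28;  ∫_0^3 -75*x^5 dx = -18225/2;  ∫_0^3 675*x^4/2 dx = 32805/2;
    ∫_0^3 -675*x^3 dx = -54675/4;  ∫_0^3 2025*x^2/4 dx = 18225/4.
  Sum: 54675/28 − 18225/2 + 32805/2 − 54675/4 + 18225/4 = 3645/28.
  ∫_0^3 (u')² dx = ∫_0^3 (225*x^4/4 - 450*x^3 + 2475*x^2/2 - 1350*x + 2025/4) dx. Term by term:
    ∫_0^3 225*x^4/4 dx = 10935/4;  ∫_0^3 -450*x^3 dx = -18225/2;  ∫_0^3 2475*x^2/2 dx = 22275/2;
    ∫_0^3 -1350*x dx = -6075;  ∫_0^3 2025/4 dx = 6075/4.
  Sum: 10935/4 − 18225/2 + 22275/2 − 6075 + 6075/4 = 405/2.
∫_0^3 u² dx = 3645/28, so ||u||_L² = 27*sqrt(35)/14.
∫_0^3 (u')² dx = 405/2, so ||u'||_L² = 9*sqrt(10)/2.
Ratio ||u||_L² / ||u'||_L² = 3*sqrt(14)/14.
Sharp Poincaré constant on H^1_0(0, 3) is C_P = L/π = 3/π, achieved by sin(π/3·x).
A polynomial bump cannot attain the sharp Poincaré constant (only the first sine eigenfunction does), so the ratio is strictly less than C_P, consistent with ||u||_L² ≤ C_P ||u'||_L².


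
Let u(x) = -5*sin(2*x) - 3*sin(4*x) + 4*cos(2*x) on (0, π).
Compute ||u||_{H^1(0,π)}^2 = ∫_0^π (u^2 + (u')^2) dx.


||u||_{H^1(0,π)}^2 = 179*π

u'(x) = -8*sin(2*x) - 10*cos(2*x) - 12*cos(4*x).
Expand u² and (u')² and integrate term by term on (0, π), using: for integers n ≥ 1, ∫_0^π sin²(nx) dx = ∫_0^π cos²(nx) dx = π/2; for n ≠ n', ∫_0^π sin(nx)sin(n'x) dx = ∫_0^π cos(nx)cos(n'x) dx = 0; and by product-to-sum, ∫_0^π sin(nx)cos(n'x) dx = ½∫_0^π [sin((n+n')x) + sin((n−n')x)] dx, which is 0 when n+n' is even and 2n/(n²−n'²) when n+n' is odd (it need not vanish on (0, π)).
  u² squared terms: (-5)²·∫sin(2x)² dx = 25·π/2 = 25*π/2;  (-3)²·∫sin(4x)² dx = 9·π/2 = 9*π/2;  (4)²·∫cos(2x)² dx = 16·π/2 = 8*π.
  u² cross terms: 2·(-5)·(-3)·∫sin(2x)·sin(4x) dx = 30·(0) = 0;  2·(-5)·(4)·∫sin(2x)·cos(2x) dx = -40·(0) = 0;  2·(-3)·(4)·∫sin(4x)·cos(2x) dx = -24·(0) = 0.
  So ∫_0^π u² dx = 25*π/2 + 9*π/2 + 8*π + 0 + 0 + 0 = 25*π.
  (u')² squared terms: (-12)²·∫cos(4x)² dx = 144·π/2 = 72*π;  (-10)²·∫cos(2x)² dx = 100·π/2 = 50*π;  (-8)²·∫sin(2x)² dx = 64·π/2 = 32*π.
  (u')² cross terms: 2·(-12)·(-10)·∫cos(4x)·cos(2x) dx = 240·(0) = 0;  2·(-12)·(-8)·∫cos(4x)·sin(2x) dx = 192·(0) = 0;  2·(-10)·(-8)·∫cos(2x)·sin(2x) dx = 160·(0) = 0.
  So ∫_0^π (u')² dx = 72*π + 50*π + 32*π + 0 + 0 + 0 = 154*π.
||u||_{H^1}^2 = (25*π) + (154*π) = 179*π.


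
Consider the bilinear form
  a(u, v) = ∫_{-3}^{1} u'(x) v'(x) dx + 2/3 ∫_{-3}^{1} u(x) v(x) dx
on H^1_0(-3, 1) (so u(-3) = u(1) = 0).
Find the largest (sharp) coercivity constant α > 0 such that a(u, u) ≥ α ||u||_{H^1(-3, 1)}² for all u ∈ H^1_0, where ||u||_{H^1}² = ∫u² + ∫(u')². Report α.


α = (π^2 + 32/3)/(π^2 + 16)

Coercivity of a(·,·) on H^1_0(-3, 1) means a(u, u) ≥ α ||u||_{H^1}² for every u ∈ H^1_0.
The interval has length L = 4, and Poincaré/coercivity depend only on L. Here a(u, u) = ∫(u')² + (2/3)·∫u².
Here 0 < c = 2/3 < 1. The condition a(u,u) ≥ α||u||_{H^1}² reads (1−α)∫(u')² ≥ (α−c)∫u². Any admissible α is ≤ 1 (rapidly oscillating u have ∫u²/∫(u')² → 0), and α = 1 would force 0 ≥ (1−c)∫u², impossible since c < 1; so 1−α > 0. By the sharp Poincaré inequality on H^1_0 of an interval of length L, ∫(u')² ≥ (π/L)²∫u² with equality for the first sine mode sin(π(x−x₀)/L) (x₀ the left endpoint), so the inequality holds for all u iff (1−α)(π/L)² ≥ α − c, i.e. α ≤ ((π/L)² + c)/((π/L)² + 1) = (1 + c(L/π)²)/(1 + (L/π)²). With (π/L)² = π^2/16 and c = 2/3, the largest admissible constant is α = ((π/L)² + c)/((π/L)² + 1).
Simplifying, α = (π^2 + 32/3)/(π^2 + 16).


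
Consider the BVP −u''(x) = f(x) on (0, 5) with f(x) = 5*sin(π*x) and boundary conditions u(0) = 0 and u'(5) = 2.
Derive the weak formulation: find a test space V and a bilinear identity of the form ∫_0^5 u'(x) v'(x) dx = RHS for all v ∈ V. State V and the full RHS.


V = {v ∈ H^1(0, 5) : v(0) = 0} (test functions vanish at x = 0 where u is specified); weak form: ∫_0^5 u'v' dx = ∫_0^5 (5*sin(π*x)) v dx + 2·v(5) for all v ∈ V.

Multiply both sides by a test function v and integrate from 0 to 5:
  ∫_0^5 −u''(x) v(x) dx = ∫_0^5 f(x) v(x) dx.
Integrate the LHS by parts once:
  ∫_0^5 −u'' v dx = −[u'(x) v(x)]_0^5 + ∫_0^5 u'(x) v'(x) dx.
Thus ∫_0^5 u'(x) v'(x) dx = ∫_0^5 f(x) v(x) dx + [u'(x) v(x)]_0^5.
Choose V so that boundary terms are either known or forced to vanish.
Mixed BC: u(0) = 0 (Dirichlet) and u'(5) = 2 (Neumann). Define V = {v ∈ H^1(0, 5) : v(0) = 0}. Then [u' v]_0^5 = u'(5)·v(5) − u'(0)·0 = 2·v(5).
Weak formulation: find u (satisfying any essential BC) such that ∫_0^5 u'(x) v'(x) dx = ∫_0^5 f v dx + 2·v(5) for all v ∈ V (Dirichlet at 0 absorbed into V; Neumann datum at x = 5 contributes the boundary term).
Substituting f(x) = 5*sin(π*x), the right-hand side is ∫_0^5 (5*sin(π*x)) v dx + 2·v(5).


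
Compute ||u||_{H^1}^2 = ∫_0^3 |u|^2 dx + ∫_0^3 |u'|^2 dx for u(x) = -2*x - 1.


||u||_{H^1}^2 = 69

The H^1 norm (squared) on an interval (0, L) is
  ||u||_{H^1}^2 = ∫_0^L u(x)^2 dx + ∫_0^L u'(x)^2 dx.
Compute u'(x) = -2.
Then u(x)^2 = 4*x**2 + 4*x + 1 and u'(x)^2 = 4.
Integrate each monomial from 0 to 3 using ∫_0^3 c·x^n dx = c·3^(n+1)/(n+1):
  ∫_0^3 u(x)^2 dx = ∫_0^3 (4*x^2 + 4*x + 1) dx. Term by term:
    ∫_0^3 4*x^2 dx = 36;  ∫_0^3 4*x dx = 18;  ∫_0^3 1 dx = 3.
  Sum: 36 + 18 + 3 = 57.
  ∫_0^3 u'(x)^2 dx = ∫_0^3 (4) dx. Term by term:
    ∫_0^3 4 dx = 12.
Adding: ||u||_{H^1}^2 = 57 + 12 = 69.


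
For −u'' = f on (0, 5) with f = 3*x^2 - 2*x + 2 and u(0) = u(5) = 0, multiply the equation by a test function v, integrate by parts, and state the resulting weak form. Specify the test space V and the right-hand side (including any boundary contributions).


V = H^1_0(0, 5) (so v(0) = v(5) = 0); weak form: ∫_0^5 u'v' dx = ∫_0^5 (3*x^2 - 2*x + 2) v dx for all v ∈ V.

Multiply both sides by a test function v and integrate from 0 to 5:
  ∫_0^5 −u''(x) v(x) dx = ∫_0^5 f(x) v(x) dx.
Integrate the LHS by parts once:
  ∫_0^5 −u'' v dx = −[u'(x) v(x)]_0^5 + ∫_0^5 u'(x) v'(x) dx.
Thus ∫_0^5 u'(x) v'(x) dx = ∫_0^5 f(x) v(x) dx + [u'(x) v(x)]_0^5.
Choose V so that boundary terms are either known or forced to vanish.
u is Dirichlet: u(0) = u(5) = 0. Let V = H^1_0(0, 5); then v(0) = v(5) = 0, and [u' v]_0^5 = 0.
Weak formulation: find u (satisfying any essential BC) such that ∫_0^5 u'(x) v'(x) dx = ∫_0^5 f v dx for all v ∈ V.
Substituting f(x) = 3*x^2 - 2*x + 2, the right-hand side is ∫_0^5 (3*x^2 - 2*x + 2) v dx.


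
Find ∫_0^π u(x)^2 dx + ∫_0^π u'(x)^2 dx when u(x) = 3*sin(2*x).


||u||_{H^1(0,π)}^2 = 45*π/2

u'(x) = 6*cos(2*x).
Expand u² and (u')² and integrate term by term on (0, π), using: for integers n ≥ 1, ∫_0^π sin²(nx) dx = ∫_0^π cos²(nx) dx = π/2; for n ≠ n', ∫_0^π sin(nx)sin(n'x) dx = ∫_0^π cos(nx)cos(n'x) dx = 0; and by product-to-sum, ∫_0^π sin(nx)cos(n'x) dx = ½∫_0^π [sin((n+n')x) + sin((n−n')x)] dx, which is 0 when n+n' is even and 2n/(n²−n'²) when n+n' is odd (it need not vanish on (0, π)).
  u² squared terms: (3)²·∫sin(2x)² dx = 9·π/2 = 9*π/2.
  So ∫_0^π u² dx = 9*π/2.
  (u')² squared terms: (6)²·∫cos(2x)² dx = 36·π/2 = 18*π.
  So ∫_0^π (u')² dx = 18*π.
||u||_{H^1}^2 = (9*π/2) + (18*π) = 45*π/2.


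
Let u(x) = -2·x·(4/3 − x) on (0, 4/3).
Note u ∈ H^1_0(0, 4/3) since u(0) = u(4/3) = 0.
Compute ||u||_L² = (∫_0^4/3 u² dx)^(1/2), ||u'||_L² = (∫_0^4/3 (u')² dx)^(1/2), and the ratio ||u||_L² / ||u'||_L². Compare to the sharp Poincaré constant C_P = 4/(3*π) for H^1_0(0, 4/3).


||u||_L² / ||u'||_L² = 2*sqrt(10)/15 < C_P = 4/(3*π).

u(x) = -2·x·(4/3 − x), so u'(x) = 4*x - 8/3.
u(x) = -2·x·(4/3 − x) vanishes at x = 0 and x = 4/3, so u ∈ H^1_0(0, 4/3). Differentiate via the product rule and integrate the resulting polynomials term by term.
  ∫_0^4/3 u² dx = ∫_0^4/3 (4*x^4 - 32*x^3/3 + 64*x^2/9) dx. Term by term:
    ∫_0^4/3 4*x^4 dx = 4096/1215;  ∫_0^4/3 -32*x^3/3 dx = -2048/243;  ∫_0^4/3 64*x^2/9 dx = 4096/729.
  Sum: 4096/1215 − 2048/243 + 4096/729 = 2048/3645.
  ∫_0^4/3 (u')² dx = ∫_0^4/3 (16*x^2 - 64*x/3 + 64/9) dx. Term by term:
    ∫_0^4/3 16*x^2 dx = 1024/81;  ∫_0^4/3 -64*x/3 dx = -512/27;  ∫_0^4/3 64/9 dx = 256/27.
  Sum: 1024/81 − 512/27 + 256/27 = 256/81.
∫_0^4/3 u² dx = 2048/3645, so ||u||_L² = 32*sqrt(10)/135.
∫_0^4/3 (u')² dx = 256/81, so ||u'||_L² = 16/9.
Ratio ||u||_L² / ||u'||_L² = 2*sqrt(10)/15.
Sharp Poincaré constant on H^1_0(0, 4/3) is C_P = L/π = 4/(3*π), achieved by sin(3*π/4·x).
A polynomial bump cannot attain the sharp Poincaré constant (only the first sine eigenfunction does), so the ratio is strictly less than C_P, consistent with ||u||_L² ≤ C_P ||u'||_L².


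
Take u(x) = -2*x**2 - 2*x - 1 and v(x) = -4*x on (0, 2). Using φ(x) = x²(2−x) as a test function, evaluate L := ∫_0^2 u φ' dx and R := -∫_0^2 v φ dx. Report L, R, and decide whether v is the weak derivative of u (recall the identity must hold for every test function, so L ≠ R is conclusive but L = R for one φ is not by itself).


LHS = 136/15, RHS = 32/5. No, v is not the weak derivative of u.

u(x) = -2*x**2 - 2*x - 1, classical derivative u'(x) = -4*x - 2.
φ(x) = x²(2−x), so φ'(x) = x*(4 - 3*x).
Note φ(0) = φ(2) = 0, so the boundary term u·φ vanishes.
LHS = ∫_0^2 u(x) φ'(x) dx = ∫_0^2 (6*x^4 - 2*x^3 - 5*x^2 - 4*x) dx. Term by term:
  ∫_0^2 6*x^4 dx = 192/5;  ∫_0^2 -2*x^3 dx = -8;  ∫_0^2 -5*x^2 dx = -40/3;
  ∫_0^2 -4*x dx = -8.
Sum: 192/5 − 8 − 40/3 − 8 = 136/15.
So LHS = 136/15.
∫_0^2 v(x) φ(x) dx = ∫_0^2 (4*x^4 - 8*x^3) dx. Term by term:
  ∫_0^2 4*x^4 dx = 128/5;  ∫_0^2 -8*x^3 dx = -32.
Sum: 128/5 − 32 = -32/5.
So RHS = -∫_0^2 v(x) φ(x) dx = 32/5.
LHS − RHS = 8/3 ≠ 0, so the identity fails.
(For a valid weak derivative the identity must hold for EVERY test function, in particular this one. The failure shows v is NOT the weak derivative of u.)
Correct weak derivative would be u'(x) = -4*x - 2.


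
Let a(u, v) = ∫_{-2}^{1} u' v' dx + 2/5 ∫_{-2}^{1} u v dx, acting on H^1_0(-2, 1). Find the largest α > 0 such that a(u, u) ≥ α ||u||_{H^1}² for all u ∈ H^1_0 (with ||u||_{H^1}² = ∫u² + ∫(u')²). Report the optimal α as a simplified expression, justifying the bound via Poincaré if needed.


α = (18/5 + π^2)/(9 + π^2)

Coercivity of a(·,·) on H^1_0(-2, 1) means a(u, u) ≥ α ||u||_{H^1}² for every u ∈ H^1_0.
The interval has length L = 3, and Poincaré/coercivity depend only on L. Here a(u, u) = ∫(u')² + (2/5)·∫u².
Here 0 < c = 2/5 < 1. The condition a(u,u) ≥ α||u||_{H^1}² reads (1−α)∫(u')² ≥ (α−c)∫u². Any admissible α is ≤ 1 (rapidly oscillating u have ∫u²/∫(u')² → 0), and α = 1 would force 0 ≥ (1−c)∫u², impossible since c < 1; so 1−α > 0. By the sharp Poincaré inequality on H^1_0 of an interval of length L, ∫(u')² ≥ (π/L)²∫u² with equality for the first sine mode sin(π(x−x₀)/L) (x₀ the left endpoint), so the inequality holds for all u iff (1−α)(π/L)² ≥ α − c, i.e. α ≤ ((π/L)² + c)/((π/L)² + 1) = (1 + c(L/π)²)/(1 + (L/π)²). With (π/L)² = π^2/9 and c = 2/5, the largest admissible constant is α = ((π/L)² + c)/((π/L)² + 1).
Simplifying, α = (18/5 + π^2)/(9 + π^2).


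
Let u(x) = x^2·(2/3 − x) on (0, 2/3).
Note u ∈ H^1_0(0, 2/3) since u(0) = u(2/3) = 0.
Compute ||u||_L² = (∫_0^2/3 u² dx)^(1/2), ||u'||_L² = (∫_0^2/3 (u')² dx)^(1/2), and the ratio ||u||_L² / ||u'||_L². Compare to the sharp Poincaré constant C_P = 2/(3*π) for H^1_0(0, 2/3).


||u||_L² / ||u'||_L² = sqrt(14)/21 < C_P = 2/(3*π).

u(x) = x^2·(2/3 − x), so u'(x) = x*(4 - 9*x)/3.
u(x) = x^2·(2/3 − x) vanishes at x = 0 and x = 2/3, so u ∈ H^1_0(0, 2/3). Differentiate via the product rule and integrate the resulting polynomials term by term.
  ∫_0^2/3 u² dx = ∫_0^2/3 (x^6 - 4*x^5/3 + 4*x^4/9) dx. Term by term:
    ∫_0^2/3 x^6 dx = 128/15309;  ∫_0^2/3 -4*x^5/3 dx = -128/6561;  ∫_0^2/3 4*x^4/9 dx = 128/10935.
  Sum: 128/15309 − 128/6561 + 128/10935 = 128/229635.
  ∫_0^2/3 (u')² dx = ∫_0^2/3 (9*x^4 - 8*x^3 + 16*x^2/9) dx. Term by term:
    ∫_0^2/3 9*x^4 dx = 32/135;  ∫_0^2/3 -8*x^3 dx = -32/81;  ∫_0^2/3 16*x^2/9 dx = 128/729.
  Sum: 32/135 − 32/81 + 128/729 = 64/3645.
∫_0^2/3 u² dx = 128/229635, so ||u||_L² = 8*sqrt(70)/2835.
∫_0^2/3 (u')² dx = 64/3645, so ||u'||_L² = 8*sqrt(5)/135.
Ratio ||u||_L² / ||u'||_L² = sqrt(14)/21.
Sharp Poincaré constant on H^1_0(0, 2/3) is C_P = L/π = 2/(3*π), achieved by sin(3*π/2·x).
A polynomial bump cannot attain the sharp Poincaré constant (only the first sine eigenfunction does), so the ratio is strictly less than C_P, consistent with ||u||_L² ≤ C_P ||u'||_L².


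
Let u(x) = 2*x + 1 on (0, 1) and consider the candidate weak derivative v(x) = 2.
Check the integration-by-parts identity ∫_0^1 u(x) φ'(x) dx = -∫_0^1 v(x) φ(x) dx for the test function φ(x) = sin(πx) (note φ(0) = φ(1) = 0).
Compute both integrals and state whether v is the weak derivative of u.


LHS = -4/π, RHS = -4/π. Yes, v = u' weakly.

u(x) = 2*x + 1, classical derivative u'(x) = 2.
φ(x) = sin(πx), so φ'(x) = π*cos(π*x).
Note φ(0) = φ(1) = 0, so the boundary term u·φ vanishes.
LHS = ∫_0^1 u(x) φ'(x) dx = ∫_0^1 (2*π*x*cos(π*x) + π*cos(π*x)) dx. Term by term:
  ∫_0^1 π*cos(π*x) dx = 0;  ∫_0^1 2*π*x*cos(π*x) dx = -4/π.
Sum: 0 − 4/π = -4/π.
So LHS = -4/π.
∫_0^1 v(x) φ(x) dx = ∫_0^1 (2*sin(π*x)) dx. Term by term:
  ∫_0^1 2*sin(π*x) dx = 4/π.
So RHS = -∫_0^1 v(x) φ(x) dx = -4/π.
LHS = RHS, so the identity holds for this test φ.
Moreover u is smooth here and v(x) = u'(x) = 2 pointwise, so the identity holds for every test function. Hence v is the weak derivative of u.


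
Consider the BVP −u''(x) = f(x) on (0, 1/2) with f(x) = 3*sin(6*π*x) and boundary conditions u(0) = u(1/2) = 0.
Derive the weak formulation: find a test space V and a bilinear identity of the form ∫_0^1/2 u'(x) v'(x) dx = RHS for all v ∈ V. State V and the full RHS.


V = H^1_0(0, 1/2) (so v(0) = v(1/2) = 0); weak form: ∫_0^1/2 u'v' dx = ∫_0^1/2 (3*sin(6*π*x)) v dx for all v ∈ V.

Multiply both sides by a test function v and integrate from 0 to 1/2:
  ∫_0^1/2 −u''(x) v(x) dx = ∫_0^1/2 f(x) v(x) dx.
Integrate the LHS by parts once:
  ∫_0^1/2 −u'' v dx = −[u'(x) v(x)]_0^1/2 + ∫_0^1/2 u'(x) v'(x) dx.
Thus ∫_0^1/2 u'(x) v'(x) dx = ∫_0^1/2 f(x) v(x) dx + [u'(x) v(x)]_0^1/2.
Choose V so that boundary terms are either known or forced to vanish.
u is Dirichlet: u(0) = u(1/2) = 0. Let V = H^1_0(0, 1/2); then v(0) = v(1/2) = 0, and [u' v]_0^1/2 = 0.
Weak formulation: find u (satisfying any essential BC) such that ∫_0^1/2 u'(x) v'(x) dx = ∫_0^1/2 f v dx for all v ∈ V.
Substituting f(x) = 3*sin(6*π*x), the right-hand side is ∫_0^1/2 (3*sin(6*π*x)) v dx.


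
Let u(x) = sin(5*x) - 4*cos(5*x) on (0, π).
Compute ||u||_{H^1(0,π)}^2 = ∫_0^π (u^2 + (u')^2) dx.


||u||_{H^1(0,π)}^2 = 221*π

u'(x) = 20*sin(5*x) + 5*cos(5*x).
Expand u² and (u')² and integrate term by term on (0, π), using: for integers n ≥ 1, ∫_0^π sin²(nx) dx = ∫_0^π cos²(nx) dx = π/2; for n ≠ n', ∫_0^π sin(nx)sin(n'x) dx = ∫_0^π cos(nx)cos(n'x) dx = 0; and by product-to-sum, ∫_0^π sin(nx)cos(n'x) dx = ½∫_0^π [sin((n+n')x) + sin((n−n')x)] dx, which is 0 when n+n' is even and 2n/(n²−n'²) when n+n' is odd (it need not vanish on (0, π)).
  u² squared terms: (-4)²·∫cos(5x)² dx = 16·π/2 = 8*π;  (1)²·∫sin(5x)² dx = 1·π/2 = π/2.
  u² cross terms: 2·(-4)·(1)·∫cos(5x)·sin(5x) dx = -8·(0) = 0.
  So ∫_0^π u² dx = 8*π + π/2 + 0 = 17*π/2.
  (u')² squared terms: (5)²·∫cos(5x)² dx = 25·π/2 = 25*π/2;  (20)²·∫sin(5x)² dx = 400·π/2 = 200*π.
  (u')² cross terms: 2·(5)·(20)·∫cos(5x)·sin(5x) dx = 200·(0) = 0.
  So ∫_0^π (u')² dx = 25*π/2 + 200*π + 0 = 425*π/2.
||u||_{H^1}^2 = (17*π/2) + (425*π/2) = 221*π.


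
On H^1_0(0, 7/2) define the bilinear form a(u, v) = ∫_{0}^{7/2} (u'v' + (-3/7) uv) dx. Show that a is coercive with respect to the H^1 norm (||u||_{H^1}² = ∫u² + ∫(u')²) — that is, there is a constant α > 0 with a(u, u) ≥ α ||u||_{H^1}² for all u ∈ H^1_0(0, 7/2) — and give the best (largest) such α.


α = (-21 + 4*π^2)/(4*π^2 + 49)

Coercivity of a(·,·) on H^1_0(0, 7/2) means a(u, u) ≥ α ||u||_{H^1}² for every u ∈ H^1_0.
The interval has length L = 7/2, and Poincaré/coercivity depend only on L. Here a(u, u) = ∫(u')² + (-3/7)·∫u².
Here c = -3/7 < 0 with |c| < (π/L)² = 4*π^2/49, so coercivity still holds. The condition a(u,u) ≥ α||u||_{H^1}² reads (1−α)∫(u')² ≥ (α−c)∫u². Any admissible α is ≤ 1 (rapidly oscillating u have ∫u²/∫(u')² → 0), and α = 1 would force 0 ≥ (1−c)∫u², impossible since c < 1; so 1−α > 0. By the sharp Poincaré inequality on H^1_0 of an interval of length L, ∫(u')² ≥ (π/L)²∫u² with equality for the first sine mode sin(π(x−x₀)/L) (x₀ the left endpoint), so the inequality holds for all u iff (1−α)(π/L)² ≥ α − c, i.e. α ≤ ((π/L)² + c)/((π/L)² + 1) = (1 + c(L/π)²)/(1 + (L/π)²). (Direct route, valid since c ≤ 0: Poincaré gives c∫u² ≥ c(L/π)²∫(u')², so a(u,u) ≥ (1 + c(L/π)²)∫(u')², while ||u||_{H^1}² ≤ (1 + (L/π)²)∫(u')²; dividing yields the same α.) With (π/L)² = 4*π^2/49 and c = -3/7, the largest admissible constant is α = ((π/L)² + c)/((π/L)² + 1).
Simplifying, α = (-21 + 4*π^2)/(4*π^2 + 49).


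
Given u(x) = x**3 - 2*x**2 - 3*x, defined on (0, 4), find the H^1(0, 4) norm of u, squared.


||u||_{H^1}^2 = 68548/105

The H^1 norm (squared) on an interval (0, L) is
  ||u||_{H^1}^2 = ∫_0^L u(x)^2 dx + ∫_0^L u'(x)^2 dx.
Compute u'(x) = 3*x**2 - 4*x - 3.
Then u(x)^2 = x**6 - 4*x**5 - 2*x**4 + 12*x**3 + 9*x**2 and u'(x)^2 = 9*x**4 - 24*x**3 - 2*x**2 + 24*x + 9.
Integrate each monomial from 0 to 4 using ∫_0^4 c·x^n dx = c·4^(n+1)/(n+1):
  ∫_0^4 u(x)^2 dx = ∫_0^4 (x^6 - 4*x^5 - 2*x^4 + 12*x^3 + 9*x^2) dx. Term by term:
    ∫_0^4 x^6 dx = 16384/7;  ∫_0^4 -4*x^5 dx = -8192/3;  ∫_0^4 -2*x^4 dx = -2048/5;
    ∫_0^4 12*x^3 dx = 768;  ∫_0^4 9*x^2 dx = 192.
  Sum: 16384/7 − 8192/3 − 2048/5 + 768 + 192 = 16832/105.
  ∫_0^4 u'(x)^2 dx = ∫_0^4 (9*x^4 - 24*x^3 - 2*x^2 + 24*x + 9) dx. Term by term:
    ∫_0^4 9*x^4 dx = 9216/5;  ∫_0^4 -24*x^3 dx = -1536;  ∫_0^4 -2*x^2 dx = -128/3;
    ∫_0^4 24*x dx = 192;  ∫_0^4 9 dx = 36.
  Sum: 9216/5 − 1536 − 128/3 + 192 + 36 = 7388/15.
Adding: ||u||_{H^1}^2 = 16832/105 + 7388/15 = 68548/105.


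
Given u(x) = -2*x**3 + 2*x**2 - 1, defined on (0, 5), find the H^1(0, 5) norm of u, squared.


||u||_{H^1}^2 = 891230/21

The H^1 norm (squared) on an interval (0, L) is
  ||u||_{H^1}^2 = ∫_0^L u(x)^2 dx + ∫_0^L u'(x)^2 dx.
Compute u'(x) = -6*x**2 + 4*x.
Then u(x)^2 = 4*x**6 - 8*x**5 + 4*x**4 + 4*x**3 - 4*x**2 + 1 and u'(x)^2 = 36*x**4 - 48*x**3 + 16*x**2.
Integrate each monomial from 0 to 5 using ∫_0^5 c·x^n dx = c·5^(n+1)/(n+1):
  ∫_0^5 u(x)^2 dx = ∫_0^5 (4*x^6 - 8*x^5 + 4*x^4 + 4*x^3 - 4*x^2 + 1) dx. Term by term:
    ∫_0^5 4*x^6 dx = 312500/7;  ∫_0^5 -8*x^5 dx = -62500/3;  ∫_0^5 4*x^4 dx = 2500;
    ∫_0^5 4*x^3 dx = 625;  ∫_0^5 -4*x^2 dx = -500/3;  ∫_0^5 1 dx = 5.
  Sum: 312500/7 − 62500/3 + 2500 + 625 − 500/3 + 5 = 187410/7.
  ∫_0^5 u'(x)^2 dx = ∫_0^5 (36*x^4 - 48*x^3 + 16*x^2) dx. Term by term:
    ∫_0^5 36*x^4 dx = 22500;  ∫_0^5 -48*x^3 dx = -7500;  ∫_0^5 16*x^2 dx = 2000/3.
  Sum: 22500 − 7500 + 2000/3 = 47000/3.
Adding: ||u||_{H^1}^2 = 187410/7 + 47000/3 = 891230/21.


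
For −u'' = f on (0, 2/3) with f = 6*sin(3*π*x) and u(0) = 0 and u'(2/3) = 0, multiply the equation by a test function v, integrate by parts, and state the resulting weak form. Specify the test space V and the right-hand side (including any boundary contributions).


V = {v ∈ H^1(0, 2/3) : v(0) = 0} (test functions vanish at x = 0 where u is specified); weak form: ∫_0^2/3 u'v' dx = ∫_0^2/3 (6*sin(3*π*x)) v dx for all v ∈ V.

Multiply both sides by a test function v and integrate from 0 to 2/3:
  ∫_0^2/3 −u''(x) v(x) dx = ∫_0^2/3 f(x) v(x) dx.
Integrate the LHS by parts once:
  ∫_0^2/3 −u'' v dx = −[u'(x) v(x)]_0^2/3 + ∫_0^2/3 u'(x) v'(x) dx.
Thus ∫_0^2/3 u'(x) v'(x) dx = ∫_0^2/3 f(x) v(x) dx + [u'(x) v(x)]_0^2/3.
Choose V so that boundary terms are either known or forced to vanish.
Mixed BC: u(0) = 0 (Dirichlet) and u'(2/3) = 0 (Neumann). Define V = {v ∈ H^1(0, 2/3) : v(0) = 0}. Then [u' v]_0^2/3 = u'(2/3)·v(2/3) − u'(0)·0 = 0.
Weak formulation: find u (satisfying any essential BC) such that ∫_0^2/3 u'(x) v'(x) dx = ∫_0^2/3 f v dx for all v ∈ V (Dirichlet at 0 absorbed into V; the Neumann datum at x = 2/3 is zero, so no boundary term remains).
Substituting f(x) = 6*sin(3*π*x), the right-hand side is ∫_0^2/3 (6*sin(3*π*x)) v dx.


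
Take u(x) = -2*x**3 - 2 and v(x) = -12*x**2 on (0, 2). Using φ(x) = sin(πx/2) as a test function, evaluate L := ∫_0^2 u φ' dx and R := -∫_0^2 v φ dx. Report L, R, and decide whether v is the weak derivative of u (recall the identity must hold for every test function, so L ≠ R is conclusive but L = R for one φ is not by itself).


LHS = -192/π^3 + 48/π, RHS = -384/π^3 + 96/π. No, v is not the weak derivative of u.

u(x) = -2*x**3 - 2, classical derivative u'(x) = -6*x**2.
φ(x) = sin(πx/2), so φ'(x) = π*cos(π*x/2)/2.
Note φ(0) = φ(2) = 0, so the boundary term u·φ vanishes.
LHS = ∫_0^2 u(x) φ'(x) dx = ∫_0^2 (-π*x^3*cos(π*x/2) - π*cos(π*x/2)) dx. Term by term:
  ∫_0^2 -π*cos(π*x/2) dx = 0;  ∫_0^2 -π*x^3*cos(π*x/2) dx = -192/π^3 + 48/π.
Sum: 0 + -192/π^3 + 48/π = -192/π^3 + 48/π.
So LHS = -192/π^3 + 48/π.
∫_0^2 v(x) φ(x) dx = ∫_0^2 (-12*x^2*sin(π*x/2)) dx. Term by term:
  ∫_0^2 -12*x^2*sin(π*x/2) dx = -96/π + 384/π^3.
So RHS = -∫_0^2 v(x) φ(x) dx = -384/π^3 + 96/π.
LHS − RHS = -48/π + 192/π^3 ≠ 0, so the identity fails.
(For a valid weak derivative the identity must hold for EVERY test function, in particular this one. The failure shows v is NOT the weak derivative of u.)
Correct weak derivative would be u'(x) = -6*x**2.


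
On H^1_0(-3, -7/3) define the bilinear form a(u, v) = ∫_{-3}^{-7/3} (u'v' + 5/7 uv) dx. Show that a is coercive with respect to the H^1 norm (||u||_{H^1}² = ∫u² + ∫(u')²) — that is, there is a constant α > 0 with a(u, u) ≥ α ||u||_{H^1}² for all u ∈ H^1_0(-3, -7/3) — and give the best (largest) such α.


α = (20 + 63*π^2)/(7*(4 + 9*π^2))

Coercivity of a(·,·) on H^1_0(-3, -7/3) means a(u, u) ≥ α ||u||_{H^1}² for every u ∈ H^1_0.
The interval has length L = 2/3, and Poincaré/coercivity depend only on L. Here a(u, u) = ∫(u')² + (5/7)·∫u².
Here 0 < c = 5/7 < 1. The condition a(u,u) ≥ α||u||_{H^1}² reads (1−α)∫(u')² ≥ (α−c)∫u². Any admissible α is ≤ 1 (rapidly oscillating u have ∫u²/∫(u')² → 0), and α = 1 would force 0 ≥ (1−c)∫u², impossible since c < 1; so 1−α > 0. By the sharp Poincaré inequality on H^1_0 of an interval of length L, ∫(u')² ≥ (π/L)²∫u² with equality for the first sine mode sin(π(x−x₀)/L) (x₀ the left endpoint), so the inequality holds for all u iff (1−α)(π/L)² ≥ α − c, i.e. α ≤ ((π/L)² + c)/((π/L)² + 1) = (1 + c(L/π)²)/(1 + (L/π)²). With (π/L)² = 9*π^2/4 and c = 5/7, the largest admissible constant is α = ((π/L)² + c)/((π/L)² + 1).
Simplifying, α = (20 + 63*π^2)/(7*(4 + 9*π^2)).


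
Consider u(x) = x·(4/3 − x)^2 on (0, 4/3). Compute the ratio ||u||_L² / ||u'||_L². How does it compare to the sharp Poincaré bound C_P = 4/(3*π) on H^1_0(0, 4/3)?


||u||_L² / ||u'||_L² = 2*sqrt(14)/21 < C_P = 4/(3*π).

u(x) = x·(4/3 − x)^2, so u'(x) = (3*x - 4)*(9*x - 4)/9.
u(x) = x·(4/3 − x)^2 vanishes at x = 0 and x = 4/3, so u ∈ H^1_0(0, 4/3). Differentiate via the product rule and integrate the resulting polynomials term by term.
  ∫_0^4/3 u² dx = ∫_0^4/3 (x^6 - 16*x^5/3 + 32*x^4/3 - 256*x^3/27 + 256*x^2/81) dx. Term by term:
    ∫_0^4/3 x^6 dx = 16384/15309;  ∫_0^4/3 -16*x^5/3 dx = -32768/6561;  ∫_0^4/3 32*x^4/3 dx = 32768/3645;
    ∫_0^4/3 -256*x^3/27 dx = -16384/2187;  ∫_0^4/3 256*x^2/81 dx = 16384/6561.
  Sum: 16384/15309 − 32768/6561 + 32768/3645 − 16384/2187 + 16384/6561 = 16384/229635.
  ∫_0^4/3 (u')² dx = ∫_0^4/3 (9*x^4 - 32*x^3 + 352*x^2/9 - 512*x/27 + 256/81) dx. Term by term:
    ∫_0^4/3 9*x^4 dx = 1024/135;  ∫_0^4/3 -32*x^3 dx = -2048/81;  ∫_0^4/3 352*x^2/9 dx = 22528/729;
    ∫_0^4/3 -512*x/27 dx = -4096/243;  ∫_0^4/3 256/81 dx = 1024/243.
  Sum: 1024/135 − 2048/81 + 22528/729 − 4096/243 + 1024/243 = 2048/3645.
∫_0^4/3 u² dx = 16384/229635, so ||u||_L² = 128*sqrt(35)/2835.
∫_0^4/3 (u')² dx = 2048/3645, so ||u'||_L² = 32*sqrt(10)/135.
Ratio ||u||_L² / ||u'||_L² = 2*sqrt(14)/21.
Sharp Poincaré constant on H^1_0(0, 4/3) is C_P = L/π = 4/(3*π), achieved by sin(3*π/4·x).
A polynomial bump cannot attain the sharp Poincaré constant (only the first sine eigenfunction does), so the ratio is strictly less than C_P, consistent with ||u||_L² ≤ C_P ||u'||_L².
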